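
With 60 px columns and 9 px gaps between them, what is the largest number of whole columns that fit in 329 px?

4 columns

Each extra column adds 60 + 9 = 69 px.
(329 + 9) / 69 = 4.90, so 4 columns fit.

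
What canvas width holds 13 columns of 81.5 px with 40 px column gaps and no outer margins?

Summing: 1059.5 + 480 = 1539.5 px.

1539.5 px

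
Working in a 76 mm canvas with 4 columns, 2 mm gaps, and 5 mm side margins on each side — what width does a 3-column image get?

Subtract both margins: 76 − 2·5 = 66 mm.
Subtracting 3 gaps of 2 leaves 60 for 4 columns, so c = 15 mm.
3 columns plus 2 gaps: 45 + 4 = 49 mm.

49 mm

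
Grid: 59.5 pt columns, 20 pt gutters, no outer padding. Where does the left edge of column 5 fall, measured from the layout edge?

Each column+gutter stride is 79.5 pt; with no margin, 4 of them is 318 pt.

318 pt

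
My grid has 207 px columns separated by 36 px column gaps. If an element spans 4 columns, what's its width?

4 columns plus 3 column gaps: 828 + 108 = 936 px.

936 px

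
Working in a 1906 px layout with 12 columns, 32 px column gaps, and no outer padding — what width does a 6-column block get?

937 px

12c + 11·32 = 1906 → 12c = 1554 → c = 129.5 px.
Span of 6: 6·129.5 + 5·32 = 777 + 160 = 937 px.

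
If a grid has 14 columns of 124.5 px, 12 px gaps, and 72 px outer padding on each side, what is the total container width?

2043 px

Total width: 2·72 + 14·124.5 + 13·12 = 2043 px.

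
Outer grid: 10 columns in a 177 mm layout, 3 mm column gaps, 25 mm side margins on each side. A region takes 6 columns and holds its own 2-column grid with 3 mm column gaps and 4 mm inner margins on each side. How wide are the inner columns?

32 mm

Outer content = 177 − 2·25 = 127 mm.
Subtracting 9 column gaps of 3 leaves 100 for 10 columns, so c = 10 mm.
Span of 6: 6·10 + 5·3 = 60 + 15 = 75 mm.
Inner content = 75 − 2·4 = 67 mm.
Subtracting 1 column gap of 3 leaves 64 for 2 columns, so d = 32 mm.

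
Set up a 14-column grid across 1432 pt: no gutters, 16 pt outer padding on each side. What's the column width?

Subtract both margins: 1432 − 2·16 = 1400 pt.
1400 / 14 = 100 pt per column.

100 pt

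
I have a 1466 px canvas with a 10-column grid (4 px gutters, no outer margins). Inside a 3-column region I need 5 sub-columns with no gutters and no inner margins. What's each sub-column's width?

Subtracting 9 gutters of 4 leaves 1430 for 10 columns, so c = 143 px.
3 columns plus 2 gutters: 429 + 8 = 437 px.
437 / 5 = 87.4 px per column.

87.4 px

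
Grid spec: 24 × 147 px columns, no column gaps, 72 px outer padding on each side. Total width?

Summing: 144 + 3528 = 3672 px.

3672 px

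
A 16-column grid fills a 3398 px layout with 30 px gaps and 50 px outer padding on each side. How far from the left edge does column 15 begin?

Inside the margins: 3398 − 100 = 3298 px.
16 columns + 15 gaps: 16c + 15·30 = 3298.
16c = 3298 − 450 = 2848, so c = 178 px.
Before column 15: the margin + 14 columns + 14 gaps.
Offset = 50 + 14·(178 + 30) = 50 + 2912 = 2962 px.

2962 px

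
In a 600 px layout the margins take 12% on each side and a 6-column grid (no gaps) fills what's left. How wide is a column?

600 × (1 − 2·12%) = 600 × 76% = 456 px for the columns.
With no gaps, each column is 456/6 = 76 px.

76 px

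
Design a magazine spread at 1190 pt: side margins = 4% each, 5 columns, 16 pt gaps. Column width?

206.16 pt

Each margin = 4% of 1190 = 47.6 pt; content = 1190 − 2·47.6 = 1094.8 pt.
1094.8 − 4·16 = 1030.8; ÷5 gives c = 206.16 pt.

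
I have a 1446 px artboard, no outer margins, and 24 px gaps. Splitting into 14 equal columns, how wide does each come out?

Subtracting 13 gaps of 24 leaves 1134 for 14 columns, so c = 81 px.

81 px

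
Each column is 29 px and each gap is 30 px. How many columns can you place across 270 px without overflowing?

Each extra column adds 29 + 30 = 59 px.
(270 + 30) / 59 = 5.08, so 5 columns fit.

5 columns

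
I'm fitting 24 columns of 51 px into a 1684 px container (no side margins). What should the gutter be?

20 px

24·51 + 23g = 1684 → 23g = 460 → g = 20 px.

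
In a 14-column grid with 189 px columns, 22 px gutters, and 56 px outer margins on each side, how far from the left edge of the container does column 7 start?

Each column+gutter stride is 211 px; 6 of them past the 56 px margin is 56 + 1266 = 1322 px.

1322 px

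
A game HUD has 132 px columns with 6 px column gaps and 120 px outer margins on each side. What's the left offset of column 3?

Each column+gutter stride is 138 px; 2 of them past the 120 px margin is 120 + 276 = 396 px.

396 px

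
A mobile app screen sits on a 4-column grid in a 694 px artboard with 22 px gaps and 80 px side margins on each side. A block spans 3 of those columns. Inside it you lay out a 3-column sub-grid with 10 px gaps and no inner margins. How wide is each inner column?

125 px

Outer content = 694 − 2·80 = 534 px.
4c + 3·22 = 534 → 4c = 468 → c = 117 px.
3-column span = 3·117 + 2·22 = 395 px.
Subtracting 2 gaps of 10 leaves 375 for 3 columns, so d = 125 px.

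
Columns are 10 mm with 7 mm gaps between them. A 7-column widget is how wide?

7 columns plus 6 gaps: 70 + 42 = 112 mm.

112 mm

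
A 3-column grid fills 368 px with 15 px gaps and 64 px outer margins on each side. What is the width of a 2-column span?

155 px

Take off 128 px of margins, leaving 240 px.
240 − 2·15 = 210; ÷3 gives c = 70 px.
Span of 2: 2·70 + 1·15 = 140 + 15 = 155 px.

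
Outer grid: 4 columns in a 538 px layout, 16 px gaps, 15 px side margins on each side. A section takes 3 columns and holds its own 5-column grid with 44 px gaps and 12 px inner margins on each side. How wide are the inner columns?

35.4 px

Outer content = 538 − 2·15 = 508 px.
508 − 3·16 = 460; ÷4 gives c = 115 px.
3-column span = 3·115 + 2·16 = 377 px.
Inner content = 377 − 2·12 = 353 px.
Subtracting 4 gaps of 44 leaves 177 for 5 columns, so d = 35.4 px.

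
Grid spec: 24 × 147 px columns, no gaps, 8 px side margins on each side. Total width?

Summing: 16 + 3528 = 3544 px.

3544 px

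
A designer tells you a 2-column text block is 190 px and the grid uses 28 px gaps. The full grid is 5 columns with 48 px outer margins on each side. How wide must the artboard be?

190 − 1·28 = 162; ÷2 gives c = 81 px.
Artboard = 2·48 + 5·81 + 4·28 = 96 + 405 + 112 = 613 px.

613 px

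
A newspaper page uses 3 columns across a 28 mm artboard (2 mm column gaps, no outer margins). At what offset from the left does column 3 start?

20 mm

3c + 2·2 = 28 → 3c = 24 → c = 8 mm.
Each column+gutter stride is 10 mm; with no margin, 2 of them is 20 mm.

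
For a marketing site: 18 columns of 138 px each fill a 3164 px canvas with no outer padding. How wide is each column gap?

40 px

18 columns take 18·138 = 2484 px; remaining 680 splits into 17 column gaps.
g = 680 / 17 = 40 px.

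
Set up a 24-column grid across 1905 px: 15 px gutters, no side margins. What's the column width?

24 columns + 23 gutters: 24c + 23·15 = 1905.
24c = 1905 − 345 = 1560, so c = 65 px.

65 px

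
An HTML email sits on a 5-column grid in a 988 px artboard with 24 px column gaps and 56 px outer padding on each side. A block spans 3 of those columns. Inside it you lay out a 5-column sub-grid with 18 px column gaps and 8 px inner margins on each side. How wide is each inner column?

Subtract both margins: 988 − 2·56 = 876 px.
5c + 4·24 = 876 → 5c = 780 → c = 156 px.
3-column span = 3·156 + 2·24 = 516 px.
Inner content = 516 − 2·8 = 500 px.
5d + 4·18 = 500 → 5d = 428 → d = 85.6 px.

85.6 px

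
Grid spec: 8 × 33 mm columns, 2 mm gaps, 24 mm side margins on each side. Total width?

Adding margins, columns and gutters: 48 + 264 + 14 = 326 mm.

326 mm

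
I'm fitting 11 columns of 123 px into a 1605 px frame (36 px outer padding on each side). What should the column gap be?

Inside the margins: 1605 − 72 = 1533 px.
Columns use 1353 px, leaving 180 px across 10 column gaps = 18 px each.

18 px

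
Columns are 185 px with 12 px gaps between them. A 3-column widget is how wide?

Span of 3: 3·185 + 2·12 = 555 + 24 = 579 px.

579 px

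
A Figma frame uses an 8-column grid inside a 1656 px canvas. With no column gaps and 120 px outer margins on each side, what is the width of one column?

177 px

Inside the margins: 1656 − 240 = 1416 px.
8c = 1416 → c = 177 px.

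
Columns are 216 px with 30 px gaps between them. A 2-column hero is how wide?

462 px

Span of 2: 2·216 + 1·30 = 432 + 30 = 462 px.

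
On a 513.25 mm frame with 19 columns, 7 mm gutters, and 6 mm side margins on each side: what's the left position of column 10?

246.75 mm

Content = 513.25 − 2·6 = 501.25 mm.
19c + 18·7 = 501.25 → 19c = 375.25 → c = 19.75 mm.
Column 10 starts at margin + 9·(column + gutter) = 6 + 9·26.75 = 246.75 mm.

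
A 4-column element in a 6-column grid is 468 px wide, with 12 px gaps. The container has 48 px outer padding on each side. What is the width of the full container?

468 − 3·12 = 432; ÷4 gives c = 108 px.
Adding margins, columns and gutters: 96 + 648 + 60 = 804 px.

804 px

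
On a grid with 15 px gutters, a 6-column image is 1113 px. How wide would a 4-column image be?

Subtracting 5 gutters of 15 leaves 1038 for 6 columns, so c = 173 px.
Span of 4: 4·173 + 3·15 = 692 + 45 = 737 px.

737 px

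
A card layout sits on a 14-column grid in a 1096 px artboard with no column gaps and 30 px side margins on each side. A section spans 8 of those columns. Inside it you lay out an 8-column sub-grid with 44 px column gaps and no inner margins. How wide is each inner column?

35.5 px

Inside the margins: 1096 − 60 = 1036 px.
With no column gaps, each column is 1036/14 = 74 px.
8-column span = 8·74 = 592 px.
8d + 7·44 = 592 → 8d = 284 → d = 35.5 px.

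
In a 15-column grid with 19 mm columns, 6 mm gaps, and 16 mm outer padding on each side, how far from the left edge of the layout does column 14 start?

341 mm

Each column+gutter stride is 25 mm; 13 of them past the 16 mm margin is 16 + 325 = 341 mm.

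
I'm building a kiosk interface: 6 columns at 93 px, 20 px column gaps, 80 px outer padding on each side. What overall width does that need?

818 px

Adding margins, columns and gutters: 160 + 558 + 100 = 818 px.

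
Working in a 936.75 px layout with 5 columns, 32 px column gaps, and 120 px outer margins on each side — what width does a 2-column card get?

259.5 px

Content width = 936.75 − 2·120 = 696.75 px.
5 columns + 4 column gaps: 5c + 4·32 = 696.75.
5c = 696.75 − 128 = 568.75, so c = 113.75 px.
2-column span = 2·113.75 + 1·32 = 259.5 px.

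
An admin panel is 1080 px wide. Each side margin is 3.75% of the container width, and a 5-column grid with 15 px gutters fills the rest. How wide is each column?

187.8 px

Margins: 3.75% × 1080 = 40.5 px each, so content = 1080 − 81 = 999 px.
5 columns + 4 gutters: 5c + 4·15 = 999.
5c = 999 − 60 = 939, so c = 187.8 px.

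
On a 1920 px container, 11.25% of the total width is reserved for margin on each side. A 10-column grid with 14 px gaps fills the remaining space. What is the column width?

1920 × (1 − 2·11.25%) = 1920 × 77.5% = 1488 px for the columns.
10c + 9·14 = 1488 → 10c = 1362 → c = 136.2 px.

136.2 px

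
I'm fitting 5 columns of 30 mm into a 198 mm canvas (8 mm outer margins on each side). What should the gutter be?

Content width = 198 − 2·8 = 182 mm.
5·30 + 4g = 182 → 4g = 32 → g = 8 mm.

8 mm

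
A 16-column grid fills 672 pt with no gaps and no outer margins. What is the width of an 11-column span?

462 pt

16c = 672 → c = 42 pt.
11-column span = 11·42 = 462 pt.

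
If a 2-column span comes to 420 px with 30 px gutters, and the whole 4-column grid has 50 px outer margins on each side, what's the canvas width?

2 columns + 1 gutter: 2c + 1·30 = 420.
2c = 420 − 30 = 390, so c = 195 px.
Canvas = 2·50 + 4·195 + 3·30 = 100 + 780 + 90 = 970 px.

970 px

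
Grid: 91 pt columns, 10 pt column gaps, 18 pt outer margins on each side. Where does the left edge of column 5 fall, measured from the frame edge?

422 pt

Column 5 starts at margin + 4·(column + gutter) = 18 + 4·101 = 422 pt.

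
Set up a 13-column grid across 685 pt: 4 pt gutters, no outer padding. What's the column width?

13 columns + 12 gutters: 13c + 12·4 = 685.
13c = 685 − 48 = 637, so c = 49 pt.

49 pt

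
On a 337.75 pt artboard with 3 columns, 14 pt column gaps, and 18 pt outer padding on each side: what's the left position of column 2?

123.25 pt

Inside the margins: 337.75 − 36 = 301.75 pt.
301.75 − 2·14 = 273.75; ÷3 gives c = 91.25 pt.
Before column 2: the margin + 1 column + 1 column gap.
Offset = 18 + 1·(91.25 + 14) = 18 + 105.25 = 123.25 pt.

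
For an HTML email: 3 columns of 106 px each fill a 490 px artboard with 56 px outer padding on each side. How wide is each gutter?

30 px

Inside the margins: 490 − 112 = 378 px.
3·106 + 2g = 378 → 2g = 60 → g = 30 px.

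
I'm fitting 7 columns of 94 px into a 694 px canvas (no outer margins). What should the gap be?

7·94 + 6g = 694 → 6g = 36 → g = 6 px.

6 px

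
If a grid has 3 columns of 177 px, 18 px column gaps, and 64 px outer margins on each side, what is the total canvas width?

Canvas = 2·64 + 3·177 + 2·18 = 128 + 531 + 36 = 695 px.

695 px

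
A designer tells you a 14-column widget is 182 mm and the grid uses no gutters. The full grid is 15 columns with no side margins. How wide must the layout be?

14c = 182 → c = 13 mm.
Summing: 195 = 195 mm.

195 mm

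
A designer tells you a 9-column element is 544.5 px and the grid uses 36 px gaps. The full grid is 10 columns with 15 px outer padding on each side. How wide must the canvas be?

639 px

Subtracting 8 gaps of 36 leaves 256.5 for 9 columns, so c = 28.5 px.
Total width: 2·15 + 10·28.5 + 9·36 = 639 px.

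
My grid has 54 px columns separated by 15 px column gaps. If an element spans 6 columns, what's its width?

6-column span = 6·54 + 5·15 = 399 px.

399 px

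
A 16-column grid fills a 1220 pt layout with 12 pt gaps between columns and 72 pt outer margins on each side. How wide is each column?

56 pt

Take off 144 pt of margins, leaving 1076 pt.
Subtracting 15 gaps of 12 leaves 896 for 16 columns, so c = 56 pt.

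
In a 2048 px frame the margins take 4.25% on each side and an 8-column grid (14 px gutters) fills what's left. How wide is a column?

2048 × (1 − 2·4.25%) = 2048 × 91.5% = 1873.92 px for the columns.
8c + 7·14 = 1873.92 → 8c = 1775.92 → c = 221.99 px.

221.99 px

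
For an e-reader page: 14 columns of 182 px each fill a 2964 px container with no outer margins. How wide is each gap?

32 px

14 columns take 14·182 = 2548 px; remaining 416 splits into 13 gaps.
g = 416 / 13 = 32 px.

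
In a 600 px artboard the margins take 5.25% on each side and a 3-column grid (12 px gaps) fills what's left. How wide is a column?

171 px

Margins: 5.25% × 600 = 31.5 px each, so content = 600 − 63 = 537 px.
537 − 2·12 = 513; ÷3 gives c = 171 px.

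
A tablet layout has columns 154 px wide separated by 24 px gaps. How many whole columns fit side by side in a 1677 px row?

k columns need k·154 + (k−1)·24 = k·178 − 24.
k·178 − 24 ≤ 1677 → k ≤ 1701 / 178 ≈ 9.56, so k = 9.

9 columns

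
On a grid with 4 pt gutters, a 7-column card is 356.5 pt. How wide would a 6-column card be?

356.5 − 6·4 = 332.5; ÷7 gives c = 47.5 pt.
6-column span = 6·47.5 + 5·4 = 305 pt.

305 pt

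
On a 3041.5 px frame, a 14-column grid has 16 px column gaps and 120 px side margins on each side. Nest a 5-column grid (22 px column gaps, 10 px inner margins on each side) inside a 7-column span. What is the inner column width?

256.95 px

Take off 240 px of margins, leaving 2801.5 px.
14 columns + 13 column gaps: 14c + 13·16 = 2801.5.
14c = 2801.5 − 208 = 2593.5, so c = 185.25 px.
7-column span = 7·185.25 + 6·16 = 1392.75 px.
Inner content = 1392.75 − 2·10 = 1372.75 px.
1372.75 − 4·22 = 1284.75; ÷5 gives d = 256.95 px.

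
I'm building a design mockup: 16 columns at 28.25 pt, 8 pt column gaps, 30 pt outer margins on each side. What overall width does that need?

632 pt

Adding margins, columns and gutters: 60 + 452 + 120 = 632 pt.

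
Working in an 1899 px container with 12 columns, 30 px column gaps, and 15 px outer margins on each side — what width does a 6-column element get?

Content width = 1899 − 2·15 = 1869 px.
1869 − 11·30 = 1539; ÷12 gives c = 128.25 px.
Span of 6: 6·128.25 + 5·30 = 769.5 + 150 = 919.5 px.

919.5 px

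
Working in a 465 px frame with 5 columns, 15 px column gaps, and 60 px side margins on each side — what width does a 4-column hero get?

Take off 120 px of margins, leaving 345 px.
5 columns + 4 column gaps: 5c + 4·15 = 345.
5c = 345 − 60 = 285, so c = 57 px.
Span of 4: 4·57 + 3·15 = 228 + 45 = 273 px.

273 px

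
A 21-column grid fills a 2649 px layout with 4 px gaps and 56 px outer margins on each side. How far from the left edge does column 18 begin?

2113 px

Content = 2649 − 2·56 = 2537 px.
21c + 20·4 = 2537 → 21c = 2457 → c = 117 px.
Each column+gutter stride is 121 px; 17 of them past the 56 px margin is 56 + 2057 = 2113 px.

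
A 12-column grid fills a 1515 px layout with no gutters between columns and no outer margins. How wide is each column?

126.25 px

1515 / 12 = 126.25 px per column.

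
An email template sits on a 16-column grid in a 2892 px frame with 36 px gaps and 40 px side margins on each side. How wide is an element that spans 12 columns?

Content width = 2892 − 2·40 = 2812 px.
Subtracting 15 gaps of 36 leaves 2272 for 16 columns, so c = 142 px.
12-column span = 12·142 + 11·36 = 2100 px.

2100 px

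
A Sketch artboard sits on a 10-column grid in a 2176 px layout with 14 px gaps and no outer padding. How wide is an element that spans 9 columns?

1957 px

2176 − 9·14 = 2050; ÷10 gives c = 205 px.
Span of 9: 9·205 + 8·14 = 1845 + 112 = 1957 px.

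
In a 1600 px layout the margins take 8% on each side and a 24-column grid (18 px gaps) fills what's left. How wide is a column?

Each margin = 8% of 1600 = 128 px; content = 1600 − 2·128 = 1344 px.
1344 − 23·18 = 930; ÷24 gives c = 38.75 px.

38.75 px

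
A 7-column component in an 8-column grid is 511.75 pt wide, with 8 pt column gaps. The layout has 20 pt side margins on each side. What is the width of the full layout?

626 pt

511.75 − 6·8 = 463.75; ÷7 gives c = 66.25 pt.
Adding margins, columns and gutters: 40 + 530 + 56 = 626 pt.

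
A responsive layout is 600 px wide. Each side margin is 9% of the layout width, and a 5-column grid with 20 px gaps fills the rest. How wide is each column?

Each margin = 9% of 600 = 54 px; content = 600 − 2·54 = 492 px.
492 − 4·20 = 412; ÷5 gives c = 82.4 px.

82.4 px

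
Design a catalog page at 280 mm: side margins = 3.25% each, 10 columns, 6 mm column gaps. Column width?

20.78 mm

Margins: 3.25% × 280 = 9.1 mm each, so content = 280 − 18.2 = 261.8 mm.
10c + 9·6 = 261.8 → 10c = 207.8 → c = 20.78 mm.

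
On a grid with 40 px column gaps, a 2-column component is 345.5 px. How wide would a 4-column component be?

731 px

2c + 1·40 = 345.5 → 2c = 305.5 → c = 152.75 px.
4 columns plus 3 column gaps: 611 + 120 = 731 px.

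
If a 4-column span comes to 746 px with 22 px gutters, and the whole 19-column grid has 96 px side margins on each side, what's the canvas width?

4 columns + 3 gutters: 4c + 3·22 = 746.
4c = 746 − 66 = 680, so c = 170 px.
Adding margins, columns and gutters: 192 + 3230 + 396 = 3818 px.

3818 px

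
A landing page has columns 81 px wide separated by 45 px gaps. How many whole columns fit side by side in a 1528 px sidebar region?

12 columns

12 columns: 12·81 + 11·45 = 1467 px ≤ 1528.
13 columns: 1593 px > 1528. So 12.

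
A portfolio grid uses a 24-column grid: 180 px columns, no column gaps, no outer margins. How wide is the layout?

4320 px

Total width: 24·180 = 4320 px.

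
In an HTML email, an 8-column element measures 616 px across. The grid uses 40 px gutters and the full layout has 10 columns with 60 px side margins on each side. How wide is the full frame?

8c + 7·40 = 616 → 8c = 336 → c = 42 px.
Frame = 2·60 + 10·42 + 9·40 = 120 + 420 + 360 = 900 px.

900 px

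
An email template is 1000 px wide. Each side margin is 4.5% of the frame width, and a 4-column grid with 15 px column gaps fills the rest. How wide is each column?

Margins: 4.5% × 1000 = 45 px each, so content = 1000 − 90 = 910 px.
4 columns + 3 column gaps: 4c + 3·15 = 910.
4c = 910 − 45 = 865, so c = 216.25 px.

216.25 px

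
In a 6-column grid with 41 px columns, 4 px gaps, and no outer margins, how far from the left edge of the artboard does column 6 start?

225 px

Before column 6: 5 columns + 5 gaps.
Offset = 5·(41 + 4) = 5·45 = 225 px.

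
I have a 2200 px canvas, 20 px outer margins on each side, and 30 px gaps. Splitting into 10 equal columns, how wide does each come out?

189 px

Take off 40 px of margins, leaving 2160 px.
10 columns + 9 gaps: 10c + 9·30 = 2160.
10c = 2160 − 270 = 1890, so c = 189 px.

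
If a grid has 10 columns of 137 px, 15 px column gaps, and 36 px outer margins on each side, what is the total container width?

Adding margins, columns and gutters: 72 + 1370 + 135 = 1577 px.

1577 px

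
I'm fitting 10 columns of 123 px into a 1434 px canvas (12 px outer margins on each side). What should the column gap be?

20 px

Inside the margins: 1434 − 24 = 1410 px.
Columns use 1230 px, leaving 180 px across 9 column gaps = 20 px each.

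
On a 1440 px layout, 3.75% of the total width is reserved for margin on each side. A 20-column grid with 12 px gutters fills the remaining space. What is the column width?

55.2 px

Each margin = 3.75% of 1440 = 54 px; content = 1440 − 2·54 = 1332 px.
20 columns + 19 gutters: 20c + 19·12 = 1332.
20c = 1332 − 228 = 1104, so c = 55.2 px.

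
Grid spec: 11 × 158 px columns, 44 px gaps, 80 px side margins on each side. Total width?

2338 px

Canvas = 2·80 + 11·158 + 10·44 = 160 + 1738 + 440 = 2338 px.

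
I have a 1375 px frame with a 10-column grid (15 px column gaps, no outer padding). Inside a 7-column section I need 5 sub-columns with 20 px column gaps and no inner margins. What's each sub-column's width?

10 columns + 9 column gaps: 10c + 9·15 = 1375.
10c = 1375 − 135 = 1240, so c = 124 px.
Span of 7: 7·124 + 6·15 = 868 + 90 = 958 px.
5d + 4·20 = 958 → 5d = 878 → d = 175.6 px.

175.6 px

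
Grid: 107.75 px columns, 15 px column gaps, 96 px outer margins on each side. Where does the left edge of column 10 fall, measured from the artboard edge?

Before column 10: the margin + 9 columns + 9 column gaps.
Offset = 96 + 9·(107.75 + 15) = 96 + 1104.75 = 1200.75 px.

1200.75 px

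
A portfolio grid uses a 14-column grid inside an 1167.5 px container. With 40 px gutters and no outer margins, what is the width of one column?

1167.5 − 13·40 = 647.5; ÷14 gives c = 46.25 px.

46.25 px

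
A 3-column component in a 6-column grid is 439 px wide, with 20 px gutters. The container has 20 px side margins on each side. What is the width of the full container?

3 columns + 2 gutters: 3c + 2·20 = 439.
3c = 439 − 40 = 399, so c = 133 px.
Total width: 2·20 + 6·133 + 5·20 = 938 px.

938 px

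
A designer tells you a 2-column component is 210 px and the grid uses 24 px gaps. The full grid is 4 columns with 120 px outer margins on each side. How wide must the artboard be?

684 px

2 columns + 1 gap: 2c + 1·24 = 210.
2c = 210 − 24 = 186, so c = 93 px.
Adding margins, columns and gutters: 240 + 372 + 72 = 684 px.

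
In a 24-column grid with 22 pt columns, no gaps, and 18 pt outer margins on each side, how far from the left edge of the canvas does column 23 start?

Column 23 starts at margin + 22·(column + gutter) = 18 + 22·22 = 502 pt.

502 pt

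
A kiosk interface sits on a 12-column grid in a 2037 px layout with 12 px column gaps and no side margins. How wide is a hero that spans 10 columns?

Subtracting 11 column gaps of 12 leaves 1905 for 12 columns, so c = 158.75 px.
10 columns plus 9 column gaps: 1587.5 + 108 = 1695.5 px.

1695.5 px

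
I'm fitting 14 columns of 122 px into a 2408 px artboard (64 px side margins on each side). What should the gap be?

44 px

Take off 128 px of margins, leaving 2280 px.
14 columns take 14·122 = 1708 px; remaining 572 splits into 13 gaps.
g = 572 / 13 = 44 px.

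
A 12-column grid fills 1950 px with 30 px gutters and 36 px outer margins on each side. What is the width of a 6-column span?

Content width = 1950 − 2·36 = 1878 px.
1878 − 11·30 = 1548; ÷12 gives c = 129 px.
6 columns plus 5 gutters: 774 + 150 = 924 px.

924 px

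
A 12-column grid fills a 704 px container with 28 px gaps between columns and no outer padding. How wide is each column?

12 columns + 11 gaps: 12c + 11·28 = 704.
12c = 704 − 308 = 396, so c = 33 px.

33 px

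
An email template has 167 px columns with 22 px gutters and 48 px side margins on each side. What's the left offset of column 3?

426 px

Each column+gutter stride is 189 px; 2 of them past the 48 px margin is 48 + 378 = 426 px.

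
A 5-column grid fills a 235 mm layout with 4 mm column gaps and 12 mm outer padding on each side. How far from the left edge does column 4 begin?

141 mm

Inside the margins: 235 − 24 = 211 mm.
211 − 4·4 = 195; ÷5 gives c = 39 mm.
Before column 4: the margin + 3 columns + 3 column gaps.
Offset = 12 + 3·(39 + 4) = 12 + 129 = 141 mm.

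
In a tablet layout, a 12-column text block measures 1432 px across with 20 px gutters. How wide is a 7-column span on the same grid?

827 px

12 columns + 11 gutters: 12c + 11·20 = 1432.
12c = 1432 − 220 = 1212, so c = 101 px.
7-column span = 7·101 + 6·20 = 827 px.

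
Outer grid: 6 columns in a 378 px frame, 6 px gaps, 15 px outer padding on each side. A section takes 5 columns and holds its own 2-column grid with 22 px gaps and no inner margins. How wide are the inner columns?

Subtract both margins: 378 − 2·15 = 348 px.
6c + 5·6 = 348 → 6c = 318 → c = 53 px.
Span of 5: 5·53 + 4·6 = 265 + 24 = 289 px.
289 − 1·22 = 267; ÷2 gives d = 133.5 px.

133.5 px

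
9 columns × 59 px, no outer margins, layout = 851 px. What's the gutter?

9 columns take 9·59 = 531 px; remaining 320 splits into 8 gutters.
g = 320 / 8 = 40 px.

40 px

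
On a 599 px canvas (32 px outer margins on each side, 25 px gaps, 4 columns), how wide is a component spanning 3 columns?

395 px

Inside the margins: 599 − 64 = 535 px.
4c + 3·25 = 535 → 4c = 460 → c = 115 px.
3-column span = 3·115 + 2·25 = 395 px.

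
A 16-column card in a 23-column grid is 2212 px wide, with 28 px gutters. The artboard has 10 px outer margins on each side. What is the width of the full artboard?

3212 px

16c + 15·28 = 2212 → 16c = 1792 → c = 112 px.
Total width: 2·10 + 23·112 + 22·28 = 3212 px.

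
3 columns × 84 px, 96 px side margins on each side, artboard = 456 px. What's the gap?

6 px

Take off 192 px of margins, leaving 264 px.
3·84 + 2g = 264 → 2g = 12 → g = 6 px.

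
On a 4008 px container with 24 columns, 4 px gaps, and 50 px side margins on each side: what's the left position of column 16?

2495 px

Content = 4008 − 2·50 = 3908 px.
Subtracting 23 gaps of 4 leaves 3816 for 24 columns, so c = 159 px.
Column 16 starts at margin + 15·(column + gutter) = 50 + 15·163 = 2495 px.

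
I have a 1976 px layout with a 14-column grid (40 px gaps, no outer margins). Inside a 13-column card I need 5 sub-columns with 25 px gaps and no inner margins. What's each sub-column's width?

1976 − 13·40 = 1456; ÷14 gives c = 104 px.
13-column span = 13·104 + 12·40 = 1832 px.
5d + 4·25 = 1832 → 5d = 1732 → d = 346.4 px.

346.4 px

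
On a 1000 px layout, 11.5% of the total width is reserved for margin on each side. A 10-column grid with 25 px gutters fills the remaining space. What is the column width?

Each margin = 11.5% of 1000 = 115 px; content = 1000 − 2·115 = 770 px.
10c + 9·25 = 770 → 10c = 545 → c = 54.5 px.

54.5 px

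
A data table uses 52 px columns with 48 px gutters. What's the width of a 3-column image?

252 px

Span of 3: 3·52 + 2·48 = 156 + 96 = 252 px.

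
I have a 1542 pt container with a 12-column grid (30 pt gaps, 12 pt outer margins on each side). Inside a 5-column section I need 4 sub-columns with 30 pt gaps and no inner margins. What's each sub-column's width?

131.25 pt

Subtract both margins: 1542 − 2·12 = 1518 pt.
12c + 11·30 = 1518 → 12c = 1188 → c = 99 pt.
Span of 5: 5·99 + 4·30 = 495 + 120 = 615 pt.
Subtracting 3 gaps of 30 leaves 525 for 4 columns, so d = 131.25 pt.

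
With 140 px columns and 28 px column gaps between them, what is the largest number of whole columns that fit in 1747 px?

10 columns

Each extra column adds 140 + 28 = 168 px.
(1747 + 28) / 168 = 10.57, so 10 columns fit.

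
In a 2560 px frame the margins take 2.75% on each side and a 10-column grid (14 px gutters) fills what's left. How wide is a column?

229.32 px

Each margin = 2.75% of 2560 = 70.4 px; content = 2560 − 2·70.4 = 2419.2 px.
10 columns + 9 gutters: 10c + 9·14 = 2419.2.
10c = 2419.2 − 126 = 2293.2, so c = 229.32 px.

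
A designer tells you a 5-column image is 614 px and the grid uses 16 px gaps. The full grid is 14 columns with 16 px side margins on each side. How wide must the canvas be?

1780 px

Subtracting 4 gaps of 16 leaves 550 for 5 columns, so c = 110 px.
Adding margins, columns and gutters: 32 + 1540 + 208 = 1780 px.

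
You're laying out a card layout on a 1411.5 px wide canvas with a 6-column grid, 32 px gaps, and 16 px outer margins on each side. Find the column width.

Subtract both margins: 1411.5 − 2·16 = 1379.5 px.
1379.5 − 5·32 = 1219.5; ÷6 gives c = 203.25 px.

203.25 px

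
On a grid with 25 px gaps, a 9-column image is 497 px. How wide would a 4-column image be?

9 columns + 8 gaps: 9c + 8·25 = 497.
9c = 497 − 200 = 297, so c = 33 px.
Span of 4: 4·33 + 3·25 = 132 + 75 = 207 px.

207 px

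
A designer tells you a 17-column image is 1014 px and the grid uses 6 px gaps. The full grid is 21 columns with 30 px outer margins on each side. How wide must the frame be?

1314 px

17 columns + 16 gaps: 17c + 16·6 = 1014.
17c = 1014 − 96 = 918, so c = 54 px.
Frame = 2·30 + 21·54 + 20·6 = 60 + 1134 + 120 = 1314 px.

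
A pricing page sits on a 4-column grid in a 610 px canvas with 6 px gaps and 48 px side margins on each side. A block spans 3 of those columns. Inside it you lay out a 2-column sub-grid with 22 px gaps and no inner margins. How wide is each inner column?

Inside the margins: 610 − 96 = 514 px.
514 − 3·6 = 496; ÷4 gives c = 124 px.
Span of 3: 3·124 + 2·6 = 372 + 12 = 384 px.
Subtracting 1 gap of 22 leaves 362 for 2 columns, so d = 181 px.

181 px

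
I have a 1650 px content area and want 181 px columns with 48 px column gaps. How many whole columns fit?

7 columns

7 columns: 7·181 + 6·48 = 1555 px ≤ 1650.
8 columns: 1784 px > 1650. So 7.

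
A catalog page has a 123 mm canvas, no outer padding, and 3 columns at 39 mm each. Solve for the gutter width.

Columns use 117 mm, leaving 6 mm across 2 gutters = 3 mm each.

3 mm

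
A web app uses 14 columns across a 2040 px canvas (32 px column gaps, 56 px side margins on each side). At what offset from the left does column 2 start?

196 px

Content = 2040 − 2·56 = 1928 px.
1928 − 13·32 = 1512; ÷14 gives c = 108 px.
Column 2 starts at margin + 1·(column + gutter) = 56 + 1·140 = 196 px.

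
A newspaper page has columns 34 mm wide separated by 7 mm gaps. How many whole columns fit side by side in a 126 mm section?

3 columns

3 columns: 3·34 + 2·7 = 116 mm ≤ 126.
4 columns: 157 mm > 126. So 3.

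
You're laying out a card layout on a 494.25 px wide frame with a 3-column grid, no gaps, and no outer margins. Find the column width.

494.25 / 3 = 164.75 px per column.

164.75 px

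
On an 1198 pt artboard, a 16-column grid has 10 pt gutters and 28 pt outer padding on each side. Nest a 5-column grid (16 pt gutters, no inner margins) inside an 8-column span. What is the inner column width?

Outer content = 1198 − 2·28 = 1142 pt.
16 columns + 15 gutters: 16c + 15·10 = 1142.
16c = 1142 − 150 = 992, so c = 62 pt.
8 columns plus 7 gutters: 496 + 70 = 566 pt.
Subtracting 4 gutters of 16 leaves 502 for 5 columns, so d = 100.4 pt.

100.4 pt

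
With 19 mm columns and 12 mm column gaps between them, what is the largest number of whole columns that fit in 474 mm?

15 columns

k columns need k·19 + (k−1)·12 = k·31 − 12.
k·31 − 12 ≤ 474 → k ≤ 486 / 31 ≈ 15.68, so k = 15.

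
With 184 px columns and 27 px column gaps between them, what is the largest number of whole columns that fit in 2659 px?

12 columns

Each extra column adds 184 + 27 = 211 px.
(2659 + 27) / 211 = 12.73, so 12 columns fit.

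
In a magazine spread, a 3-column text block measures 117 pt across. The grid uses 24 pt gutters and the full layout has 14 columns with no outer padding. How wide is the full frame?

634 pt

3c + 2·24 = 117 → 3c = 69 → c = 23 pt.
Frame = 14·23 + 13·24 = 322 + 312 = 634 pt.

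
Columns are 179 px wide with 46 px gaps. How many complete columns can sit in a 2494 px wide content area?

11 columns: 11·179 + 10·46 = 2429 px ≤ 2494.
12 columns: 2654 px > 2494. So 11.

11 columns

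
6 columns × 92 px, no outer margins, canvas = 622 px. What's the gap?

Columns use 552 px, leaving 70 px across 5 gaps = 14 px each.

14 px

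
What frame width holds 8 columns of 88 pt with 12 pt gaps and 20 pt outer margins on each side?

828 pt

Total width: 2·20 + 8·88 + 7·12 = 828 pt.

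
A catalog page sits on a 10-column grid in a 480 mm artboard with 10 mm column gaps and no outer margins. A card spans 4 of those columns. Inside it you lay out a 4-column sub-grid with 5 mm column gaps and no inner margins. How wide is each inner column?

42.75 mm

10c + 9·10 = 480 → 10c = 390 → c = 39 mm.
4 columns plus 3 column gaps: 156 + 30 = 186 mm.
4 columns + 3 column gaps: 4d + 3·5 = 186.
4d = 186 − 15 = 171, so d = 42.75 mm.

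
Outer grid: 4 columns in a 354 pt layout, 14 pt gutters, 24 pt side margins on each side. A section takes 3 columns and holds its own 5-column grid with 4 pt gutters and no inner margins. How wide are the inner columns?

42 pt

Subtract both margins: 354 − 2·24 = 306 pt.
4 columns + 3 gutters: 4c + 3·14 = 306.
4c = 306 − 42 = 264, so c = 66 pt.
3-column span = 3·66 + 2·14 = 226 pt.
5 columns + 4 gutters: 5d + 4·4 = 226.
5d = 226 − 16 = 210, so d = 42 pt.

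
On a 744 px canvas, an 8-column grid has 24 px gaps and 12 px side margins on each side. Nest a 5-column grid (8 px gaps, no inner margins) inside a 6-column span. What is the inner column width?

Take off 24 px of margins, leaving 720 px.
720 − 7·24 = 552; ÷8 gives c = 69 px.
6 columns plus 5 gaps: 414 + 120 = 534 px.
5 columns + 4 gaps: 5d + 4·8 = 534.
5d = 534 − 32 = 502, so d = 100.4 px.

100.4 px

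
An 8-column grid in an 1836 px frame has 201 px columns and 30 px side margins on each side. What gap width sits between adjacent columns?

24 px

Content width = 1836 − 2·30 = 1776 px.
8·201 + 7g = 1776 → 7g = 168 → g = 24 px.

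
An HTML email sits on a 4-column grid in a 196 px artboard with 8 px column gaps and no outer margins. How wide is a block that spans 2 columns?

4c + 3·8 = 196 → 4c = 172 → c = 43 px.
2-column span = 2·43 + 1·8 = 94 px.

94 px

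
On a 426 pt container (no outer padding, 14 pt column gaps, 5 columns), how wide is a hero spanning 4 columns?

338 pt

5c + 4·14 = 426 → 5c = 370 → c = 74 pt.
4 columns plus 3 column gaps: 296 + 42 = 338 pt.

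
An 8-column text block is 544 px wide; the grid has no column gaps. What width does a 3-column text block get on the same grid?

8c = 544 → c = 68 px.
3-column span = 3·68 = 204 px.

204 px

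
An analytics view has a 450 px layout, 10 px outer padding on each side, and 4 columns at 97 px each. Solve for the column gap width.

Take off 20 px of margins, leaving 430 px.
Columns use 388 px, leaving 42 px across 3 column gaps = 14 px each.

14 px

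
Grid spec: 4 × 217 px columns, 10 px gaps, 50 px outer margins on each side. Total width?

Container = 2·50 + 4·217 + 3·10 = 100 + 868 + 30 = 998 px.

998 px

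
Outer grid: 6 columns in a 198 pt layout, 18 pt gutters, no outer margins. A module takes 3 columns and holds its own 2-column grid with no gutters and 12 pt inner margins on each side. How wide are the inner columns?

6 columns + 5 gutters: 6c + 5·18 = 198.
6c = 198 − 90 = 108, so c = 18 pt.
3 columns plus 2 gutters: 54 + 36 = 90 pt.
Inner content = 90 − 2·12 = 66 pt.
66 / 2 = 33 pt per column.

33 pt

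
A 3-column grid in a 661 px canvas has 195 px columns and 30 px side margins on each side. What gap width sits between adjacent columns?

Content width = 661 − 2·30 = 601 px.
Columns use 585 px, leaving 16 px across 2 gaps = 8 px each.

8 px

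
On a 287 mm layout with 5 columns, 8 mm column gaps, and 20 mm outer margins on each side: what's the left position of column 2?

71 mm

Content = 287 − 2·20 = 247 mm.
247 − 4·8 = 215; ÷5 gives c = 43 mm.
Column 2 starts at margin + 1·(column + gutter) = 20 + 1·51 = 71 mm.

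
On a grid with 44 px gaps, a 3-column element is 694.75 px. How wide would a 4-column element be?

3 columns + 2 gaps: 3c + 2·44 = 694.75.
3c = 694.75 − 88 = 606.75, so c = 202.25 px.
4 columns plus 3 gaps: 809 + 132 = 941 px.

941 px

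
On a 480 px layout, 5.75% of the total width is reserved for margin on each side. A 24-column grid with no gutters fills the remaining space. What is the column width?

Margins: 5.75% × 480 = 27.6 px each, so content = 480 − 55.2 = 424.8 px.
424.8 / 24 = 17.7 px per column.

17.7 px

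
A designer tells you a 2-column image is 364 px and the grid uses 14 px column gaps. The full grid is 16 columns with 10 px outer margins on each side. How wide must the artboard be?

3030 px

2c + 1·14 = 364 → 2c = 350 → c = 175 px.
Total width: 2·10 + 16·175 + 15·14 = 3030 px.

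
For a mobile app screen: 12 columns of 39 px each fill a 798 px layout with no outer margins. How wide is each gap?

30 px

12 columns take 12·39 = 468 px; remaining 330 splits into 11 gaps.
g = 330 / 11 = 30 px.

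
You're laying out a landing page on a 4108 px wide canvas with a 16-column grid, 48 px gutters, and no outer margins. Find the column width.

211.75 px

16 columns + 15 gutters: 16c + 15·48 = 4108.
16c = 4108 − 720 = 3388, so c = 211.75 px.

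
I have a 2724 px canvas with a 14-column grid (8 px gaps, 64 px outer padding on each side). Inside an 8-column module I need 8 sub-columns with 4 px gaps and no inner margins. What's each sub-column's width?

181.5 px

Subtract both margins: 2724 − 2·64 = 2596 px.
2596 − 13·8 = 2492; ÷14 gives c = 178 px.
Span of 8: 8·178 + 7·8 = 1424 + 56 = 1480 px.
Subtracting 7 gaps of 4 leaves 1452 for 8 columns, so d = 181.5 px.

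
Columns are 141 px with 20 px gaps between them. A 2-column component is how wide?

302 px

2 columns plus 1 gap: 282 + 20 = 302 px.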